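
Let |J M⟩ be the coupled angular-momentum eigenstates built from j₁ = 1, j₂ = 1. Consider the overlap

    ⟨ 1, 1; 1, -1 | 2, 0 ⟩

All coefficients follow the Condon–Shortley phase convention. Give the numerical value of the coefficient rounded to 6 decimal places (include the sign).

+√(1/6) ≈ +0.408248

triangle: 0!·2!·2!/5! = 4/120
(j±m)!: 2!·0!·0!·2!·2!·2! = 16
prefactor² = (2J+1)·Δ·N² = 8/3
  k=0: +1/(0!·0!·0!·0!·2!·2!) = 1/4
Σ = 1/4  ⇒  CG² = 8/3·(1/4)² = 1/6
CG = +√(1/6) = +0.408248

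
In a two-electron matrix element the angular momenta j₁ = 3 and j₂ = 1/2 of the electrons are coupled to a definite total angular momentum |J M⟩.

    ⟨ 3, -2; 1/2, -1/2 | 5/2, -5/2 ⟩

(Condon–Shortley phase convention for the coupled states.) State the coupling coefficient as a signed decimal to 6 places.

triangle: 1!×5!×0!/7! = 120/5040
(j±m)!: 1!×5!×0!×1!×0!×5! = 14400
prefactor² = (2J+1)×Δ×N² = 14400/7
  k=0: +1/(0!×1!×5!×0!×0!×0!) = 1/120
Σ = 1/120  ⇒  CG² = 14400/7×(1/120)² = 1/7
CG = +√(1/7) = +0.377964

+0.377964  (= +√(1/7))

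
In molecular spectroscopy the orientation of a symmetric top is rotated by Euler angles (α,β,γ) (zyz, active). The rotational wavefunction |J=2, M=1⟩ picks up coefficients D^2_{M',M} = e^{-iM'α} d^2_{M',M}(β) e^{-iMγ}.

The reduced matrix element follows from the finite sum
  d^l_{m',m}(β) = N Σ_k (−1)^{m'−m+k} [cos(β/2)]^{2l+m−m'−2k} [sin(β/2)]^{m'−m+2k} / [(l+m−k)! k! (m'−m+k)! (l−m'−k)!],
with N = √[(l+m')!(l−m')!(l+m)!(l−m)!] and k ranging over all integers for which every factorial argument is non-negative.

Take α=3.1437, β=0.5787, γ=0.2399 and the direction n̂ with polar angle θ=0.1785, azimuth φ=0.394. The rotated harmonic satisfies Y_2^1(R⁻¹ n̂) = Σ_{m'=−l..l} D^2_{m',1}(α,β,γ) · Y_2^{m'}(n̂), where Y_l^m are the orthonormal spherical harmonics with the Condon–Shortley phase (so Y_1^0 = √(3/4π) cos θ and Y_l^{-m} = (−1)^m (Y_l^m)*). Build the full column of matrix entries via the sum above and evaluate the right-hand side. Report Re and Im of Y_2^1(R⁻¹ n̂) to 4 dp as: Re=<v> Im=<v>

Re=0.3813 Im=-0.0537

Need the full column D^2_{m',1} for m'=−2..2 at α=3.1437, β=0.5787, γ=0.2399.
cos(β/2)=0.958430, sin(β/2)=0.285329
d^2_{-2,1}: single k=3 term ⇒ +0.044528;  D = +0.043297-0.010398i
d^2_{-1,1}: k∈[2..3] ⇒ +0.224354 -0.006628 = +0.217726;  D = -0.211600+0.051287i
d^2_{0,1}: k∈[1..2] ⇒ +0.615322 -0.054535 = +0.560787;  D = +0.544727-0.133246i
d^2_{1,1}: k∈[0..1] ⇒ +0.843802 -0.224354 = +0.619448;  D = -0.601397+0.148452i
d^2_{2,1}: single k=0 term ⇒ -0.502408;  D = -0.487513+0.121431i
Y_2^{m'}(θ=0.1785,φ=0.394) and Σ D·Y over m':
  (+0.0433-0.0104i)·(+0.0086-0.0086i)  (-0.2116+0.0513i)·(+0.1246-0.0518i)  (+0.5447-0.1332i)·(+0.6010+0.0000i)  (-0.6014+0.1485i)·(-0.1246-0.0518i)  (-0.4875+0.1214i)·(+0.0086+0.0086i)
Y_2^1(R⁻¹ n̂) = +0.381341-0.053685i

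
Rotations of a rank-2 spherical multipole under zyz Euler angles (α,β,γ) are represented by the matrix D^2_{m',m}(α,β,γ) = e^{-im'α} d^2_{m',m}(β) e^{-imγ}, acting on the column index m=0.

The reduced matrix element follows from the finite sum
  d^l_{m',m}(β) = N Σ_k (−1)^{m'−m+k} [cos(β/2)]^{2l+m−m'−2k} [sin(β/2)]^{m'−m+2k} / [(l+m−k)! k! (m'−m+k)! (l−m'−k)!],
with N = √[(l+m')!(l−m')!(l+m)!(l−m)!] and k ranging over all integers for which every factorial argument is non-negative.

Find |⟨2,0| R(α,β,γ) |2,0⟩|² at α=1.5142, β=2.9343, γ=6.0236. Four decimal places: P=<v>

First d^2_{0,0}(β=2.9343), then the phase factors e^{-i(0)α} and e^{-i(0)γ}:
c=cos(2.934300/2)=0.103461, s=sin(2.934300/2)=0.994634; N=√[2·2·2·2]=4.000000
k: max(0,(0)−(0))=0 … min(2+(0),2−(0))=2
  k=0: (−1)^0·4.0000/(4)·0.1035^4·0.9946^0 = +0.000115
  k=1: (−1)^1·4.0000/(1)·0.1035^2·0.9946^2 = -0.042358
  k=2: (−1)^2·4.0000/(4)·0.1035^0·0.9946^4 = +0.978706
d^2_{0,0}(2.9343) = +0.000115 -0.042358 +0.978706 = +0.936463
|D^2_{0,0}|² = |d^2_{0,0}(β)|² = (+0.936463)² = 0.876962 (the z-rotation phases have unit modulus)

P=0.8770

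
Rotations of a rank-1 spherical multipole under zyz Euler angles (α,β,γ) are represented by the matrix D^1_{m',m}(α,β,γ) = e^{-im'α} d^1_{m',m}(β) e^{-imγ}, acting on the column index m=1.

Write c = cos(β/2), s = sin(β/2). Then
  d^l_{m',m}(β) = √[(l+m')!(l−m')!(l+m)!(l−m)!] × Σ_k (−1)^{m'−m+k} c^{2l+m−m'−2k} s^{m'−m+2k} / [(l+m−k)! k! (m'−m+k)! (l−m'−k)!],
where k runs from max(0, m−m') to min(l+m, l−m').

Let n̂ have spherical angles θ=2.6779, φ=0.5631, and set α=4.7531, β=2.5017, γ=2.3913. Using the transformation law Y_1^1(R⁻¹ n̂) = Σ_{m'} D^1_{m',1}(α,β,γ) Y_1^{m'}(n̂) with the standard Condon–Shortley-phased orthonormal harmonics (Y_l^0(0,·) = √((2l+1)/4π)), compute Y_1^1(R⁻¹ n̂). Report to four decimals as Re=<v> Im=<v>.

Need the full column D^1_{m',1} for m'=−1..1 at α=4.7531, β=2.5017, γ=2.3913.
cos(β/2)=0.314516, sin(β/2)=0.949252
d^1_{-1,1}: single k=2 term ⇒ +0.901080;  D = -0.640721+0.633578i
d^1_{0,1}: single k=1 term ⇒ +0.422220;  D = -0.308849-0.287892i
d^1_{1,1}: single k=0 term ⇒ +0.098920;  D = +0.064448-0.075044i
Y_1^{m'}(θ=2.6779,φ=0.5631) and Σ D·Y over m':
  (-0.6407+0.6336i)·(+0.1307-0.0825i)  (-0.3088-0.2879i)·(-0.4370+0.0000i)  (+0.0644-0.0750i)·(-0.1307-0.0825i)
Y_1^1(R⁻¹ n̂) = +0.088900+0.265939i

Re=0.0889 Im=0.2659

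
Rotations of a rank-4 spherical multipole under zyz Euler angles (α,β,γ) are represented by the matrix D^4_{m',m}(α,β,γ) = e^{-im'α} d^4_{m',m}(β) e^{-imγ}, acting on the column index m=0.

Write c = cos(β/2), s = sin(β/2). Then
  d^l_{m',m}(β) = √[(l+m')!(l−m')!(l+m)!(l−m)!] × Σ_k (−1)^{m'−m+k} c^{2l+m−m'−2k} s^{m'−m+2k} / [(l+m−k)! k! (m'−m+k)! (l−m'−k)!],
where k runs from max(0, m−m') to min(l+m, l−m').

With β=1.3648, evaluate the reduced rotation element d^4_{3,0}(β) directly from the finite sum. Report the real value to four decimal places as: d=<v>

d=-0.2837

d^4_{3,0}(β=1.3648) via the finite sum:
c=cos(1.364800/2)=0.776061, s=sin(1.364800/2)=0.630657; N=√[5040·1·24·24]=1703.830978
k: max(0,(0)−(3))=0 … min(4+(0),4−(3))=1
  k=0: (−1)^3·1703.8310/(144)·0.7761^5·0.6307^3 = -0.835458
  k=1: (−1)^4·1703.8310/(144)·0.7761^3·0.6307^5 = +0.551721
d^4_{3,0}(1.3648) = -0.835458 +0.551721 = -0.283737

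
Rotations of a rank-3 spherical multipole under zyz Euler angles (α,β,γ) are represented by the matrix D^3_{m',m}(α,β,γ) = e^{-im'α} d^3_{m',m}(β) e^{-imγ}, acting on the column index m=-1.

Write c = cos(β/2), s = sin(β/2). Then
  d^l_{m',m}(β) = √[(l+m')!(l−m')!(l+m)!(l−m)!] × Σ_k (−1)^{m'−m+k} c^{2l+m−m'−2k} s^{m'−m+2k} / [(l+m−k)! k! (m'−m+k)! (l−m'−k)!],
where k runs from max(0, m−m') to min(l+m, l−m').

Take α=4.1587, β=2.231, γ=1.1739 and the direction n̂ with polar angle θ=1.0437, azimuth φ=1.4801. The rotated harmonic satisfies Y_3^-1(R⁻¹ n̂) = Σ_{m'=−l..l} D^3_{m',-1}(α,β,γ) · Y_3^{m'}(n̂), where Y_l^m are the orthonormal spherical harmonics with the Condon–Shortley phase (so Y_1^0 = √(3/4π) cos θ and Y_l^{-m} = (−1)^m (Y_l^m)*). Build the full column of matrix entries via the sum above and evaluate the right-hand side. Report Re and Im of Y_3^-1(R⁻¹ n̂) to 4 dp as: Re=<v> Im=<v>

Re=-0.3401 Im=0.2295

Need the full column D^3_{m',-1} for m'=−3..3 at α=4.1587, β=2.2310, γ=1.1739.
cos(β/2)=0.439728, sin(β/2)=0.898131
d^3_{-3,-1}: single k=2 term ⇒ +0.116805;  D = +0.054679+0.103217i
d^3_{-2,-1}: k∈[1..2] ⇒ +0.046694 -0.389585 = -0.342891;  D = +0.342133+0.022793i
d^3_{-1,-1}: k∈[0..2] ⇒ +0.007229 -0.241272 +0.754881 = +0.520839;  D = +0.302715-0.423835i
d^3_{0,-1}: k∈[0..2] ⇒ -0.051151 +0.640154 -0.890170 = -0.301167;  D = -0.116419-0.277756i
d^3_{1,-1}: k∈[0..2] ⇒ +0.180954 -1.006509 +0.524853 = -0.300702;  D = +0.297013+0.046955i
d^3_{2,-1}: k∈[0..1] ⇒ -0.389585 +0.812611 = +0.423025;  D = +0.275897-0.320673i
d^3_{3,-1}: single k=0 term ⇒ +0.487274;  D = +0.147080+0.464546i
Y_3^{m'}(θ=1.0437,φ=1.4801) and Σ D·Y over m':
  (+0.0547+0.1032i)·(-0.0724+0.2594i)  (+0.3421+0.0228i)·(-0.3777-0.0693i)  (+0.3027-0.4238i)·(+0.0067-0.0738i)  (-0.1164-0.2778i)·(-0.3257+0.0000i)  (+0.2970+0.0470i)·(-0.0067-0.0738i)  (+0.2759-0.3207i)·(-0.3777+0.0693i)  (+0.1471+0.4645i)·(+0.0724+0.2594i)
Y_3^-1(R⁻¹ n̂) = -0.340101+0.229480i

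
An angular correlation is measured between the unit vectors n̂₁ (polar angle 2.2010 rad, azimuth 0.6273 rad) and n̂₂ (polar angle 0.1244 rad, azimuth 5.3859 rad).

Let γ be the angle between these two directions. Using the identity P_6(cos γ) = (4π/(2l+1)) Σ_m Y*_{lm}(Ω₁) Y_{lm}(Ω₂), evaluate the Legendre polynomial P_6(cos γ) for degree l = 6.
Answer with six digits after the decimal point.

Addition theorem: P_6(cos γ) = (4π/13) Σ_m Y*_{lm}(Ω₁) Y_{lm}(Ω₂), m = −6…6:
  [-6]  conj(Y_{6,-6})(Ω₁) = -0.10916 - 0.07830j ; Y_{6,-6}(Ω₂) = 0.00000 - 0.00000j ; Δ = -0.00000 + 0.00000j
  [-5]  conj(Y_{6,-5})(Ω₁) = 0.33944 - 0.00173j ; Y_{6,-5}(Ω₂) = -0.00001 - 0.00005j ; Δ = -0.00000 - 0.00002j
  [-4]  conj(Y_{6,-4})(Ω₁) = -0.34577 + 0.25337j ; Y_{6,-4}(Ω₂) = -0.00075 - 0.00036j ; Δ = 0.00035 - 0.00007j
  [-3]  conj(Y_{6,-3})(Ω₁) = 0.05082 - 0.15805j ; Y_{6,-3}(Ω₂) = -0.00871 + 0.00420j ; Δ = 0.00022 + 0.00159j
  [-2]  conj(Y_{6,-2})(Ω₁) = -0.08403 - 0.25682j ; Y_{6,-2}(Ω₂) = -0.01699 + 0.07465j ; Δ = 0.02060 - 0.00191j
  [-1]  conj(Y_{6,-1})(Ω₁) = 0.22844 + 0.16562j ; Y_{6,-1}(Ω₂) = 0.23581 + 0.29551j ; Δ = 0.00493 + 0.10656j
  [+0]  conj(Y_{6,0})(Ω₁) = 0.20019 + 0.00000j ; Y_{6,0}(Ω₂) = 0.85833 + 0.00000j ; Δ = 0.17183 + 0.00000j
  [+1]  conj(Y_{6,1})(Ω₁) = -0.22844 + 0.16562j ; Y_{6,1}(Ω₂) = -0.23581 + 0.29551j ; Δ = 0.00493 - 0.10656j
  [+2]  conj(Y_{6,2})(Ω₁) = -0.08403 + 0.25682j ; Y_{6,2}(Ω₂) = -0.01699 - 0.07465j ; Δ = 0.02060 + 0.00191j
  [+3]  conj(Y_{6,3})(Ω₁) = -0.05082 - 0.15805j ; Y_{6,3}(Ω₂) = 0.00871 + 0.00420j ; Δ = 0.00022 - 0.00159j
  [+4]  conj(Y_{6,4})(Ω₁) = -0.34577 - 0.25337j ; Y_{6,4}(Ω₂) = -0.00075 + 0.00036j ; Δ = 0.00035 + 0.00007j
  [+5]  conj(Y_{6,5})(Ω₁) = -0.33944 - 0.00173j ; Y_{6,5}(Ω₂) = 0.00001 - 0.00005j ; Δ = -0.00000 + 0.00002j
  [+6]  conj(Y_{6,6})(Ω₁) = -0.10916 + 0.07830j ; Y_{6,6}(Ω₂) = 0.00000 + 0.00000j ; Δ = -0.00000 - 0.00000j
Total Σ_m = 0.22402 + 0.00000j. Multiply by 0.966644: 0.21655 + 0.00000j. P_6(cos γ) = 0.216549

0.216549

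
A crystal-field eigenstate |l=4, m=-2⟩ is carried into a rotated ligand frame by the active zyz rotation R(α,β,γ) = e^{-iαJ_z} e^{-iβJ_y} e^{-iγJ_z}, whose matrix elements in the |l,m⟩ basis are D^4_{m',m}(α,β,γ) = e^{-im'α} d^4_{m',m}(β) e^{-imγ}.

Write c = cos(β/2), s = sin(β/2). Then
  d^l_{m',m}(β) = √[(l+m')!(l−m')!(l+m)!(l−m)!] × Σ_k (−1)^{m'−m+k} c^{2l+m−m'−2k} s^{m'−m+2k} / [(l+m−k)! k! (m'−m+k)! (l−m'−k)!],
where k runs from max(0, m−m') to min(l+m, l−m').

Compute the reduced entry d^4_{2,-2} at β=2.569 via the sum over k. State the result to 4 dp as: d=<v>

d^4_{2,-2}(β=2.5690) via the finite sum:
With c≡cos(β/2)=0.282401 and s≡sin(β/2)=0.959296, N=[720·2·2·720]^{1/2}=1440.000000
k: max(0,(-2)−(2))=0 … min(4+(-2),4−(2))=2
  k=0: (−1)^4·1440.0000/(96)·0.2824^4·0.9593^4 = +0.080792
  k=1: (−1)^5·1440.0000/(120)·0.2824^2·0.9593^6 = -0.745815
  k=2: (−1)^6·1440.0000/(1440)·0.2824^0·0.9593^8 = +0.717171
d^4_{2,-2}(2.5690) = +0.080792 -0.745815 +0.717171 = +0.052147

d=0.0521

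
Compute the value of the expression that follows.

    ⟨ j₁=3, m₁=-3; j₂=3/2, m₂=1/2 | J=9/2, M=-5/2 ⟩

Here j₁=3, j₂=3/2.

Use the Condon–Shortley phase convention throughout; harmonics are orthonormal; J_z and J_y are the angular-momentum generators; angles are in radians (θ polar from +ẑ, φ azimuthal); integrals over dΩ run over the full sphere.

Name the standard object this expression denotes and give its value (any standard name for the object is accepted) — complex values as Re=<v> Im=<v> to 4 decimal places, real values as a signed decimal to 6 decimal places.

This is a Clebsch–Gordan (vector-coupling) coefficient.
√[10·0!6!3!/10! · 0!6!2!1!2!7!] = √(172800)
  +(−1)^0/∏(0,0,6,2,0,1)! = 1/1440  (running 1/1440)
⟨..|..⟩ = √(172800)·(1/1440) = +0.288675

Clebsch–Gordan coefficient, +√(1/12) ≈ +0.288675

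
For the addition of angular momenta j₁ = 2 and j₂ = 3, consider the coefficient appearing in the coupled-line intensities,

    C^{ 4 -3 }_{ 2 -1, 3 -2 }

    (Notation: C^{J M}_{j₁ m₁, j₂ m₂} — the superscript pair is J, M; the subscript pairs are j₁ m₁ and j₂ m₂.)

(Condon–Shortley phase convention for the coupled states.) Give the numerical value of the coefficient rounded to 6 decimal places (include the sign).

j₁+j₂−J=1  J+j₁−j₂=3  J−j₁+j₂=5  j₁+j₂+J+1=10
(j₁±m₁, j₂±m₂, J±M) = (1,3,1,5,1,7)
P² = 6480
sum k=0..1:
  [0] +1/144 = 1/144
  [1] −1/240 = -1/240
S = 1/360
C² = P²·S² = 1/20 ; C = +0.223607

+0.223607  (= +√(1/20))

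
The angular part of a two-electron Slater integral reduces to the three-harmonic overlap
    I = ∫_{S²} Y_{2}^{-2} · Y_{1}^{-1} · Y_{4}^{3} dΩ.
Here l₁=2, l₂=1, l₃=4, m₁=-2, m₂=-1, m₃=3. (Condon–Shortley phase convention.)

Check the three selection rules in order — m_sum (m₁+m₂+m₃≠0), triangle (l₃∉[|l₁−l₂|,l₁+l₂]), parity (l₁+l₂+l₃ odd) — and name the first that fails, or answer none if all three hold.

triangle

azimuthal sum: -2 − 1 + 3 = 0  ✓
l₃ must lie in [1,3]; have l₃=4  ✗
L = 2 + 1 + 4 = 7 (odd)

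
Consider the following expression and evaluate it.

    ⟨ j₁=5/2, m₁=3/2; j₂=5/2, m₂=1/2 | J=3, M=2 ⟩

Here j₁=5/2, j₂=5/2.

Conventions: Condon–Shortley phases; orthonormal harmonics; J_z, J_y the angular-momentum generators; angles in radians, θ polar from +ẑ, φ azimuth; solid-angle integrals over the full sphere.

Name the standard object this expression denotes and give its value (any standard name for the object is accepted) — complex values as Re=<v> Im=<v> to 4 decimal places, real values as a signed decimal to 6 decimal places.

This is a Clebsch–Gordan (vector-coupling) coefficient.
√[7·2!3!3!/9! · 4!1!3!2!5!1!] = √(48)
  +(−1)^0/∏(0,2,1,3,2,0)! = 1/24  (running 1/24)
  +(−1)^1/∏(1,1,0,2,3,1)! = -1/12  (running -1/24)
⟨..|..⟩ = √(48)·(-1/24) = -0.288675

Clebsch–Gordan coefficient, −√(1/12) ≈ -0.288675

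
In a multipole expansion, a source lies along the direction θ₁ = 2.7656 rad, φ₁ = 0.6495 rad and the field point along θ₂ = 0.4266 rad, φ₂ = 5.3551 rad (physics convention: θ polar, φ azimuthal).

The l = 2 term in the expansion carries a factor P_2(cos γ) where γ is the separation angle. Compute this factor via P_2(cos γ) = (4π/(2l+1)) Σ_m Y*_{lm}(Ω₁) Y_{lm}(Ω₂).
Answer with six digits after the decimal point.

0.578182

Term-by-term m-sum for l=2 (normalisation 4π/5 = 2.513274):
  [-2]  conj(Y_{2,-2})(Ω₁) = +0.013982+0.050171i ; Y_{2,-2}(Ω₂) = -0.018618+0.063460i ; Δ = -0.003444-0.000047i
  [-1]  conj(Y_{2,-1})(Ω₁) = -0.210135-0.159579i ; Y_{2,-1}(Ω₂) = +0.174425+0.232950i ; Δ = +0.000521-0.076785i
  [+0]  conj(Y_{2,0})(Ω₁) = +0.503208-0.000000i ; Y_{2,0}(Ω₂) = +0.468787+0.000000i ; Δ = +0.235897+0.000000i
  [+1]  conj(Y_{2,1})(Ω₁) = +0.210135-0.159579i ; Y_{2,1}(Ω₂) = -0.174425+0.232950i ; Δ = +0.000521+0.076785i
  [+2]  conj(Y_{2,2})(Ω₁) = +0.013982-0.050171i ; Y_{2,2}(Ω₂) = -0.018618-0.063460i ; Δ = -0.003444+0.000047i
Total Σ_m = +0.230051+0.000000i. Multiply by 2.513274: +0.578182+0.000000i. P_2(cos γ) = 0.578182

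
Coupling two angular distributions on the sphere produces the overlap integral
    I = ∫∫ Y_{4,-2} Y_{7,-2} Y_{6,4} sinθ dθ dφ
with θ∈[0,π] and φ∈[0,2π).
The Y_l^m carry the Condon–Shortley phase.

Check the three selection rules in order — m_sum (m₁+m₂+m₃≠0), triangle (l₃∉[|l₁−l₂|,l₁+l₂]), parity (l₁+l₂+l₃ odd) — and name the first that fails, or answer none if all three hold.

parity

m₁+m₂+m₃ = -2 − 2 + 4 = 0  ✓
triangle: |4−7|=3 ≤ l₃=6 ≤ 4+7=11  ✓
parity: l₁+l₂+l₃ = 17 is odd  ✗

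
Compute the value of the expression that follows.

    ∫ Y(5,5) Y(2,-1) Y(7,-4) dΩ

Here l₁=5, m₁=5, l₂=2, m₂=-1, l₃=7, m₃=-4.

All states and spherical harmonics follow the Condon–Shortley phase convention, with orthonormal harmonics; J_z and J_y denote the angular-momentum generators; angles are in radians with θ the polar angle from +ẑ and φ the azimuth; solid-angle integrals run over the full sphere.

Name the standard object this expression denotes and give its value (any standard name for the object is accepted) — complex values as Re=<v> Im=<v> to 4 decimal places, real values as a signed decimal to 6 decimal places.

This is a Gaunt coefficient — the integral of a triple product of spherical harmonics over the sphere.
Rules hold: Σm=0, L=14 even, 3≤7≤7.
N = 11·5·15 = 825
Δ = 0!·10!·4!/15! = 1/15015
Racah Σ t=0..0: t=0:+1/57600 = 1/57600
⇒ 3j(5 2 7; 0 0 0)² = 21/715, sgn -1
Racah Σ t=0..0: t=0:+1/21772800 = 1/21772800
⇒ 3j(5 2 7; 5 -1 -4)² = 1/1365, sgn -1
4πI² = N·(3j₀)²·(3jₘ)² = 3/169
I = +1·√(0.0177515/4π) = 0.03758481

Gaunt coefficient, +0.037585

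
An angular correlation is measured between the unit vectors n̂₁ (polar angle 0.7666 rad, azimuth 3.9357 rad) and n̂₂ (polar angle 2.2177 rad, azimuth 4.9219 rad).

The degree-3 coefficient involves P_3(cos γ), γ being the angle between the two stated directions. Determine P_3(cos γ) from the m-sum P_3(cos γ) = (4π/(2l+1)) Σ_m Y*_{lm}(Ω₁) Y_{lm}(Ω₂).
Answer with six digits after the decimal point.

Expand P_3 via completeness: Σ_{m} conj(Y_{3,m}) at Ω₁ times Y_{3,m} at Ω₂ —
  term(m=-3) = -0.02903 - 0.00537j   from Y*(Ω₁)=0.10102 - 0.09587j, Y(Ω₂)=-0.12464 - 0.17147j
  term(m=-2) = 0.05431 + 0.12787j   from Y*(Ω₁)=-0.00617 + 0.35417j, Y(Ω₂)=0.35828 - 0.15958j
  term(m=-1) = 0.04152 - 0.06274j   from Y*(Ω₁)=-0.25047 - 0.25487j, Y(Ω₂)=0.04378 + 0.20592j
  term(m=+0) = -0.02906 + 0.00000j   from Y*(Ω₁)=-0.10914 + 0.00000j, Y(Ω₂)=0.26623 + 0.00000j
  term(m=+1) = 0.04152 + 0.06274j   from Y*(Ω₁)=0.25047 - 0.25487j, Y(Ω₂)=-0.04378 + 0.20592j
  term(m=+2) = 0.05431 - 0.12787j   from Y*(Ω₁)=-0.00617 - 0.35417j, Y(Ω₂)=0.35828 + 0.15958j
  term(m=+3) = -0.02903 + 0.00537j   from Y*(Ω₁)=-0.10102 - 0.09587j, Y(Ω₂)=0.12464 - 0.17147j
Total Σ_m = 0.10453 + 0.00000j. Multiply by 1.795196: 0.18765 + 0.00000j. P_3(cos γ) = 0.187649

0.187649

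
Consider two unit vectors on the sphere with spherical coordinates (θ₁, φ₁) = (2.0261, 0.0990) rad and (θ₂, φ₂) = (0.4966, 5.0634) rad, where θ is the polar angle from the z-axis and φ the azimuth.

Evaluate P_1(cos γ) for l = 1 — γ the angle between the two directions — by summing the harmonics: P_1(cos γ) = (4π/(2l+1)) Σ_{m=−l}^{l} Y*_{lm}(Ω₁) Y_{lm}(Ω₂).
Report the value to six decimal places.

-0.279920

Summing Y*_{l m}(θ₁,φ₁)·Y_{l m}(θ₂,φ₂) over m ∈ [−1, 1]; prefactor 4π/(2·1+1) = 4.188790:
  m=-1: (0.308778, 0.030669) × (0.056600, 0.154570) = (0.012736, 0.049464)  (running Σ = (0.012736, 0.049464))
  m=0: (-0.214856, -0.000000) × (0.429583, 0.000000) = (-0.092298, -0.000000)  (running Σ = (-0.079562, 0.049464))
  m=1: (-0.308778, 0.030669) × (-0.056600, 0.154570) = (0.012736, -0.049464)  (running Σ = (-0.066826, 0.000000))
Total Σ_m = (-0.066826, 0.000000). Multiply by 4.188790: (-0.279920, 0.000000). P_1(cos γ) = -0.279920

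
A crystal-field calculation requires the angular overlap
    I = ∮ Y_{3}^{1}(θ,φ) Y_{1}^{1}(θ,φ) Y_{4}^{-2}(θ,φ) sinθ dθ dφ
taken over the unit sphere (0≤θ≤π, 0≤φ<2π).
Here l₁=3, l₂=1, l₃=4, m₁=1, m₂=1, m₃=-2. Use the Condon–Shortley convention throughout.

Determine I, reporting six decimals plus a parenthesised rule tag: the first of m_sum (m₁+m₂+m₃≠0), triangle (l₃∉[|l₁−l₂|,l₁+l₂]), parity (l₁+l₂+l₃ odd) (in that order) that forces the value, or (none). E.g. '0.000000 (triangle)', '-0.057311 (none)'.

m-sum 0 ✓  L=8 even ✓  2≤4≤4 ✓
Π(2lᵢ+1) = 7×3×9 = 189
triangle coeff Δ(3,1,4) = 1/252
Σ_t [0,0]: t=0:+1/36 = 1/36
(3j)²=4/63 [(3 1 4; 0 0 0)], sign=+1
Σ_t [0,0]: t=0:+1/96 = 1/96
(3j)²=5/84 [(3 1 4; 1 1 -2)], sign=+1
⇒ 4πI² = 5/7
I = (+1)√(5/7/(4π)) = 0.23841361
No selection rule forces the value: the integral is nonzero (none).

0.238414 (none)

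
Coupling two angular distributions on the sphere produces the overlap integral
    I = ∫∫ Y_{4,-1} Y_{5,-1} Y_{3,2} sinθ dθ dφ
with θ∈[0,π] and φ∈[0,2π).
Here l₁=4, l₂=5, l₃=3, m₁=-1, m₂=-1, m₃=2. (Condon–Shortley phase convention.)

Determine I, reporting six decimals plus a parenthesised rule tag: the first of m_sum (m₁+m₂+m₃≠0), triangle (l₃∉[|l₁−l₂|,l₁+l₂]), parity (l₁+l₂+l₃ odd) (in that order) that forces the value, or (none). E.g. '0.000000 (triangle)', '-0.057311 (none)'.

Checks pass: Σm=0; 12 even; l₃=3∈[1,9].
(2·4+1)(2·5+1)(2·3+1) = 693
Δ: 6! 2! 4! / 13! → 1/180180
sum: t=2:+1/576 t=3:−1/144 t=4:+1/576 = -1/288
3j²(4 5 3; 0 0 0) = Δ·Π!·Σ² = 20/1001  (sign +1)
sum: t=3:−1/432 t=4:+1/1152 = -5/3456
3j²(4 5 3; -1 -1 2) = Δ·Π!·Σ² = 625/36036  (sign +1)
combine: 4πI² = 693·20/1001·625/36036 = 3125/13013
take √, sign +1: I = 0.13823925
No selection rule forces the value: the integral is nonzero (none).

0.138239 (none)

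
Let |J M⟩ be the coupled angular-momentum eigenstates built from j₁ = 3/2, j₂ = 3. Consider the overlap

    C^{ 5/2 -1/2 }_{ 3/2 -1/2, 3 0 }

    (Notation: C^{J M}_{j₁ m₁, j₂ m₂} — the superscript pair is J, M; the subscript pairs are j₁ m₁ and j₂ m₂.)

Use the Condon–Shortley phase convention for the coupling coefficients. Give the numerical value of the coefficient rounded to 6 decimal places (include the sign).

triangle: 2!×1!×4!/8! = 48/40320
(j±m)!: 1!×2!×3!×3!×2!×3! = 864
prefactor² = (2J+1)×Δ×N² = 216/35
  k=1: −1/(1!×1!×1!×2!×0!×2!) = -1/4
  k=2: +1/(2!×0!×0!×1!×1!×3!) = 1/12
Σ = -1/6  ⇒  CG² = 216/35×(-1/6)² = 6/35
CG = −√(6/35) = -0.414039

-0.414039  (= −√(6/35))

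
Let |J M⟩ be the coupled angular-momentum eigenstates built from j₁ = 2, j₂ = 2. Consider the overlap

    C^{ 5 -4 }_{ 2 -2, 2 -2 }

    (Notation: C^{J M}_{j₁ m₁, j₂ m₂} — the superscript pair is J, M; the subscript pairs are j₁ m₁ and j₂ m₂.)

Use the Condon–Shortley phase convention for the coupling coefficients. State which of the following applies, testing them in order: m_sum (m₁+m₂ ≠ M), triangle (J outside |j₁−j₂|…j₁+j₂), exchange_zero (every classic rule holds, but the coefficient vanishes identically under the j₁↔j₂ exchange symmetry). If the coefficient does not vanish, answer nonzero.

m-sum: m₁+m₂ = -2+(-2) = -4, M = -4  ✓
triangle: need |j₁−j₂| ≤ J ≤ j₁+j₂, i.e. J ∈ [0, 4]; J = 5 is outside ✗ ⇒ coefficient is 0

triangle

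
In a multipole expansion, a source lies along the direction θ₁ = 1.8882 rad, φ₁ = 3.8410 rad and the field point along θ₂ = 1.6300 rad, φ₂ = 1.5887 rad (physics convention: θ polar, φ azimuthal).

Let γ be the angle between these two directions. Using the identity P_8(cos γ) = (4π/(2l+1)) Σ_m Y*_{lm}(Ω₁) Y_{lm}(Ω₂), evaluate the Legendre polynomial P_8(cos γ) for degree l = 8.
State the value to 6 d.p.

0.157307

Expand P_8 via completeness: Σ_{m} conj(Y_{8,m}) at Ω₁ times Y_{8,m} at Ω₂ —
  [-8]  conj(Y_{8,-8})(Ω₁) = 0.26428 - 0.21720j ; Y_{8,-8}(Ω₂) = 0.50304 - 0.07255j ; Δ = 0.11719 - 0.12844j
  [-7]  conj(Y_{8,-7})(Ω₁) = 0.08201 - 0.44197j ; Y_{8,-7}(Ω₂) = -0.01506 - 0.11956j ; Δ = -0.05408 - 0.00315j
  [-6]  conj(Y_{8,-6})(Ω₁) = -0.06297 - 0.11101j ; Y_{8,-6}(Ω₂) = 0.35088 - 0.03784j ; Δ = -0.02629 - 0.03657j
  [-5]  conj(Y_{8,-5})(Ω₁) = 0.28338 + 0.10519j ; Y_{8,-5}(Ω₂) = -0.01257 - 0.14001j ; Δ = 0.01117 - 0.04100j
  [-4]  conj(Y_{8,-4})(Ω₁) = 0.23762 - 0.08512j ; Y_{8,-4}(Ω₂) = 0.30483 - 0.02187j ; Δ = 0.07057 - 0.03114j
  [-3]  conj(Y_{8,-3})(Ω₁) = -0.09853 + 0.16916j ; Y_{8,-3}(Ω₂) = -0.00803 - 0.14936j ; Δ = 0.02606 + 0.01336j
  [-2]  conj(Y_{8,-2})(Ω₁) = 0.04931 + 0.28391j ; Y_{8,-2}(Ω₂) = 0.28466 - 0.01020j ; Δ = 0.01693 + 0.08032j
  [-1]  conj(Y_{8,-1})(Ω₁) = -0.11083 - 0.09324j ; Y_{8,-1}(Ω₂) = -0.00274 - 0.15329j ; Δ = -0.01399 + 0.01724j
  [+0]  conj(Y_{8,0})(Ω₁) = -0.29534 + 0.00000j ; Y_{8,0}(Ω₂) = 0.27872 + 0.00000j ; Δ = -0.08232 + 0.00000j
  [+1]  conj(Y_{8,1})(Ω₁) = 0.11083 - 0.09324j ; Y_{8,1}(Ω₂) = 0.00274 - 0.15329j ; Δ = -0.01399 - 0.01724j
  [+2]  conj(Y_{8,2})(Ω₁) = 0.04931 - 0.28391j ; Y_{8,2}(Ω₂) = 0.28466 + 0.01020j ; Δ = 0.01693 - 0.08032j
  [+3]  conj(Y_{8,3})(Ω₁) = 0.09853 + 0.16916j ; Y_{8,3}(Ω₂) = 0.00803 - 0.14936j ; Δ = 0.02606 - 0.01336j
  [+4]  conj(Y_{8,4})(Ω₁) = 0.23762 + 0.08512j ; Y_{8,4}(Ω₂) = 0.30483 + 0.02187j ; Δ = 0.07057 + 0.03114j
  [+5]  conj(Y_{8,5})(Ω₁) = -0.28338 + 0.10519j ; Y_{8,5}(Ω₂) = 0.01257 - 0.14001j ; Δ = 0.01117 + 0.04100j
  [+6]  conj(Y_{8,6})(Ω₁) = -0.06297 + 0.11101j ; Y_{8,6}(Ω₂) = 0.35088 + 0.03784j ; Δ = -0.02629 + 0.03657j
  [+7]  conj(Y_{8,7})(Ω₁) = -0.08201 - 0.44197j ; Y_{8,7}(Ω₂) = 0.01506 - 0.11956j ; Δ = -0.05408 + 0.00315j
  [+8]  conj(Y_{8,8})(Ω₁) = 0.26428 + 0.21720j ; Y_{8,8}(Ω₂) = 0.50304 + 0.07255j ; Δ = 0.11719 + 0.12844j
Total Σ_m = 0.21281 + 0.00000j. Multiply by 0.739198: 0.15731 + 0.00000j. P_8(cos γ) = 0.157307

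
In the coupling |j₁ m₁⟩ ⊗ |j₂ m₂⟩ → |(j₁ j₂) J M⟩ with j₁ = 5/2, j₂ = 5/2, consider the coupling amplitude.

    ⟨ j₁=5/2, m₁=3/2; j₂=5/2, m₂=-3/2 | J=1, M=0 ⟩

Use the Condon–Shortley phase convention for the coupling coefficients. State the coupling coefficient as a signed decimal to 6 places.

j₁+j₂−J=4  J+j₁−j₂=1  J−j₁+j₂=1  j₁+j₂+J+1=7
(j₁±m₁, j₂±m₂, J±M) = (4,1,1,4,1,1)
P² = 288/35
sum k=0..1:
  [0] +1/24 = 1/24
  [1] −1/6 = -1/6
S = -1/8
C² = P²·S² = 9/70 ; C = -0.358569

-0.358569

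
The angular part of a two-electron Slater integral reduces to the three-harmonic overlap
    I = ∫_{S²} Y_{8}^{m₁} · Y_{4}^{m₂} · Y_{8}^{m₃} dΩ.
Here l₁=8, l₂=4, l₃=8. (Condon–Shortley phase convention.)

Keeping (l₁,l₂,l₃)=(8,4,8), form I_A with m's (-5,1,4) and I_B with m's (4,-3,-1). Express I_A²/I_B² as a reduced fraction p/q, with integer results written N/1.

Same 8,4,8: normalisation and zero-m 3j drop out of the ratio.
A: Δ: 4! 12! 4! / 21! → 1/185175900; sum: t=1:−1/68976230400 t=2:+1/958003200 t=3:−1/174182400 t=4:+1/313528320 = -1/656916480; 3j²(8 4 8; -5 1 4) = Δ·Π!·Σ² = 5/1292  (sign -1)
B: Δ: 4! 12! 4! / 21! → 1/185175900; sum: t=0:+1/139345920 t=1:−1/313528320 = 1/250822656; 3j²(8 4 8; 4 -3 -1) = Δ·Π!·Σ² = 1375/151164  (sign -1)
I_A²/I_B² = (5/1292)/(1375/151164) = 117/275

117/275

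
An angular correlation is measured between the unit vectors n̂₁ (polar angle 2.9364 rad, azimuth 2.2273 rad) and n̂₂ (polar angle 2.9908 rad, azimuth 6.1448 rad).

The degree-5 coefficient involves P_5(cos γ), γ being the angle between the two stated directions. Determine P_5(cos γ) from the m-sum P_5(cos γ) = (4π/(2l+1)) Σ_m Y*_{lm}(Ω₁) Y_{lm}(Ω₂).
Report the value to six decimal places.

Addition theorem: P_5(cos γ) = (4π/11) Σ_m Y*_{lm}(Ω₁) Y_{lm}(Ω₂), m = −5…5:
  m=-5: (+0.000023-0.000161i) × (+0.000027+0.000023i) = +0.000000-0.000000i  (running Σ = +0.000000-0.000000i)
  m=-4: (+0.002155-0.001221i) × (-0.000629-0.000388i) = -0.000002-0.000000i  (running Σ = -0.000002-0.000000i)
  m=-3: (+0.020567+0.008665i) × (+0.008367+0.003688i) = +0.000140+0.000148i  (running Σ = +0.000138+0.000148i)
  m=-2: (+0.032936+0.124921i) × (-0.070282-0.019964i) = +0.000179-0.009437i  (running Σ = +0.000317-0.009289i)
  m=-1: (-0.273788+0.355330i) × (+0.351626+0.048973i) = -0.113672+0.111535i  (running Σ = -0.113355+0.102246i)
  m=0: (-0.662212-0.000000i) × (-0.782579+0.000000i) = +0.518233+0.000000i  (running Σ = +0.404878+0.102246i)
  m=1: (+0.273788+0.355330i) × (-0.351626+0.048973i) = -0.113672-0.111535i  (running Σ = +0.291206-0.009289i)
  m=2: (+0.032936-0.124921i) × (-0.070282+0.019964i) = +0.000179+0.009437i  (running Σ = +0.291385+0.000148i)
  m=3: (-0.020567+0.008665i) × (-0.008367+0.003688i) = +0.000140-0.000148i  (running Σ = +0.291525-0.000000i)
  m=4: (+0.002155+0.001221i) × (-0.000629+0.000388i) = -0.000002+0.000000i  (running Σ = +0.291523-0.000000i)
  m=5: (-0.000023-0.000161i) × (-0.000027+0.000023i) = +0.000000+0.000000i  (running Σ = +0.291523+0.000000i)
Total Σ_m = +0.291523+0.000000i. Multiply by 1.142397: +0.333035+0.000000i. P_5(cos γ) = 0.333035

0.333035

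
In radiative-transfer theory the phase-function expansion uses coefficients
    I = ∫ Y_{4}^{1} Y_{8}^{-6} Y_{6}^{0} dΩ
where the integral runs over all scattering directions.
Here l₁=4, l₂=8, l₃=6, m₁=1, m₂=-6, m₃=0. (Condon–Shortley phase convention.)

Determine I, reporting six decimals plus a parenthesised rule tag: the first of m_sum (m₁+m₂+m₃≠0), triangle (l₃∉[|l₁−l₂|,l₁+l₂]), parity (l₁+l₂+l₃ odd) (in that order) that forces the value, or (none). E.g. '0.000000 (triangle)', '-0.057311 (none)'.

m-sum = 1 − 6 + 0 = -5 ≠ 0 ⇒ I = 0

0.000000 (m_sum)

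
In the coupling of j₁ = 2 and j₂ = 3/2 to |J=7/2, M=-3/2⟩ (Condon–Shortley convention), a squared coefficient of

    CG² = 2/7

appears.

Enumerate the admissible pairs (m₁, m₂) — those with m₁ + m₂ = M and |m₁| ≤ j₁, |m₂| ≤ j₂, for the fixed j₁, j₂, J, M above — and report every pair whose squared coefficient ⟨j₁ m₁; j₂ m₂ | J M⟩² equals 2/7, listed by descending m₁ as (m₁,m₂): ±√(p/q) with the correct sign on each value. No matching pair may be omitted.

Admissible pairs with m₁+m₂ = M = -3/2: (-2,1/2), (-1,-1/2), (0,-3/2)
  (m₁,m₂)=(0,-3/2): CG² = 2/7, CG = +√(2/7)   ← matches the target
  (m₁,m₂)=(-1,-1/2): CG² = 4/7, CG = +√(4/7)
  (m₁,m₂)=(-2,1/2): CG² = 1/7, CG = +√(1/7)
Pairs with CG² = 2/7: (0,-3/2): +√(2/7)

(0,-3/2): +√(2/7)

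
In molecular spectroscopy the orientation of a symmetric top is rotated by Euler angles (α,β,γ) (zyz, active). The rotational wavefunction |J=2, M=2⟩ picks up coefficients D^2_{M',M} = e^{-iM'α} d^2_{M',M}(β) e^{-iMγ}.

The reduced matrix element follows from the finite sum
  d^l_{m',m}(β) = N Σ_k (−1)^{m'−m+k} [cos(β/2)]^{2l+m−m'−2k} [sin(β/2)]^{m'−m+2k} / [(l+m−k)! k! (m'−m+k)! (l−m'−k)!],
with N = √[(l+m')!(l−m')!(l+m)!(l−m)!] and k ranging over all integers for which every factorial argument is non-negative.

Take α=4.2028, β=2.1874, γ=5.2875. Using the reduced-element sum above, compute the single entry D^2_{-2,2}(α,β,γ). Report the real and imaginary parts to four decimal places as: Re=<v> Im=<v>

Split into d^2_{-2,2}(β=2.1874) × two z-phases.
With c≡cos(β/2)=0.459202 and s≡sin(β/2)=0.888332, N=[1·24·24·1]^{1/2}=24.000000
k: max(0,(2)−(-2))=4 … min(2+(2),2−(-2))=4
  k=4: (−1)^0·24.0000/(24)·0.4592^0·0.8883^4 = +0.622732
d^2_{-2,2}(2.1874) = +0.622732
Phases: e^{-i·(-2)·4.2028}=-0.524066+0.851678i, e^{-i·(2)·5.2875}=-0.408285+0.912855i ⇒ D=-0.350903-0.514454i

Re=-0.3509 Im=-0.5145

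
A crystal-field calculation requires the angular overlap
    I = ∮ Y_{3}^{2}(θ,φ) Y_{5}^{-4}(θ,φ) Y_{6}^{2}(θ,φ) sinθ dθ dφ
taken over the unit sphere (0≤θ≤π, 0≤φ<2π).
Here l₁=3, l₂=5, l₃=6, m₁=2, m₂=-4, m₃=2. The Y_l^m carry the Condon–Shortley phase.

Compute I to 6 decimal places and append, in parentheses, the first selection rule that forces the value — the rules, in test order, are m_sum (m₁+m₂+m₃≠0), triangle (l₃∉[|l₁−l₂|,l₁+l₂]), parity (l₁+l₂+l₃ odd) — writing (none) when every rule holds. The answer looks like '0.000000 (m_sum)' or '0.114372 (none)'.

-0.139560 (none)

Checks pass: Σm=0; 14 even; l₃=6∈[2,8].
(2·3+1)(2·5+1)(2·6+1) = 1001
Δ: 2! 4! 8! / 15! → 1/675675
sum: t=0:+1/8640 t=1:−1/2304 t=2:+1/8640 = -7/34560
3j²(3 5 6; 0 0 0) = Δ·Π!·Σ² = 7/429  (sign -1)
sum: t=0:+1/60480 t=1:−1/967680 = 1/64512
3j²(3 5 6; 2 -4 2) = Δ·Π!·Σ² = 15/1001  (sign +1)
combine: 4πI² = 1001·7/429·15/1001 = 35/143
take √, sign -1: I = -0.13956004
No selection rule forces the value: the integral is nonzero (none).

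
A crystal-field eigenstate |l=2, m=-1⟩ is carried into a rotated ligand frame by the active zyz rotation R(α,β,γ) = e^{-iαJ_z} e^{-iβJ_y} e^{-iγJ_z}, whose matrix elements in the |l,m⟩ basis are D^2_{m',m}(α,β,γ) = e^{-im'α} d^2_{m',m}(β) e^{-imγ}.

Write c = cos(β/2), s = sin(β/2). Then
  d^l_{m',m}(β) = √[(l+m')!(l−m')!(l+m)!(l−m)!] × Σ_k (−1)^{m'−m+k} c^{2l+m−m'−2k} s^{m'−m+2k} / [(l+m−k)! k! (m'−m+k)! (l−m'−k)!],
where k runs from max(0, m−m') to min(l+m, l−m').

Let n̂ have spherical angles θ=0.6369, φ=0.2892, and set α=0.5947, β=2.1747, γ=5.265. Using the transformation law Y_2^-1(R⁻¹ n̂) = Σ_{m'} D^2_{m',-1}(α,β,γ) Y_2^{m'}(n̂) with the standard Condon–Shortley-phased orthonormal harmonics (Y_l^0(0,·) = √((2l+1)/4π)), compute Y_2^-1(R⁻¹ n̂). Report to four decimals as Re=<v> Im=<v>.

Need the full column D^2_{m',-1} for m'=−2..2 at α=0.5947, β=2.1747, γ=5.2650.
cos(β/2)=0.464833, sin(β/2)=0.885398
d^2_{-2,-1}: single k=1 term ⇒ +0.177853;  D = +0.175252+0.030302i
d^2_{-1,-1}: k∈[0..1] ⇒ +0.046686 -0.508151 = -0.461465;  D = -0.420700+0.189635i
d^2_{0,-1}: k∈[0..1] ⇒ -0.217824 +0.790294 = +0.572470;  D = +0.300496-0.487262i
d^2_{1,-1}: k∈[0..1] ⇒ +0.508151 -0.614546 = -0.106395;  D = +0.004477+0.106301i
d^2_{2,-1}: single k=0 term ⇒ -0.645273;  D = +0.383690+0.518805i
Y_2^{m'}(θ=0.6369,φ=0.2892) and Σ D·Y over m':
  (+0.1753+0.0303i)·(+0.1144-0.0747i)  (-0.4207+0.1896i)·(+0.3540-0.1053i)  (+0.3005-0.4873i)·(+0.2961+0.0000i)  (+0.0045+0.1063i)·(-0.3540-0.1053i)  (+0.3837+0.5188i)·(+0.1144+0.0747i)
Y_2^-1(R⁻¹ n̂) = -0.002905+0.007428i

Re=-0.0029 Im=0.0074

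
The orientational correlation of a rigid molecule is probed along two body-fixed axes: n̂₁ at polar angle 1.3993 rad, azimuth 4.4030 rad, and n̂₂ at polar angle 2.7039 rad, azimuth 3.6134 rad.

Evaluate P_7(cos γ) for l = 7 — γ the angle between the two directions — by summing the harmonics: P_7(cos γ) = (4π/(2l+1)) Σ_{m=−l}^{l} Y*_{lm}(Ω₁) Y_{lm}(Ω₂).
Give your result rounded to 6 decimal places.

Expand P_7 via completeness: Σ_{m} conj(Y_{7,m}) at Ω₁ times Y_{7,m} at Ω₂ —
  [-7]  conj(Y_{7,-7})(Ω₁) = (0.373429, -0.252705) ; Y_{7,-7}(Ω₂) = (0.001213, -0.000197) ; Δ = (0.000403, -0.000380)
  [-6]  conj(Y_{7,-6})(Ω₁) = (0.082306, 0.280371) ; Y_{7,-6}(Ω₂) = (0.009355, 0.003004) ; Δ = (-0.000072, 0.002870)
  [-5]  conj(Y_{7,-5})(Ω₁) = (0.211706, 0.005050) ; Y_{7,-5}(Ω₂) = (0.034399, 0.034204) ; Δ = (0.007110, 0.007415)
  [-4]  conj(Y_{7,-4})(Ω₁) = (-0.101224, 0.292429) ; Y_{7,-4}(Ω₂) = (0.051163, 0.156255) ; Δ = (-0.050873, -0.000855)
  [-3]  conj(Y_{7,-3})(Ω₁) = (0.101594, 0.076057) ; Y_{7,-3}(Ω₂) = (-0.058784, 0.375287) ; Δ = (-0.034515, 0.033656)
  [-2]  conj(Y_{7,-2})(Ω₁) = (-0.251662, 0.179200) ; Y_{7,-2}(Ω₂) = (-0.313703, 0.432809) ; Δ = (0.001388, -0.165137)
  [-1]  conj(Y_{7,-1})(Ω₁) = (0.028314, 0.088577) ; Y_{7,-1}(Ω₂) = (-0.228252, 0.116464) ; Δ = (-0.016779, -0.016920)
  [+0]  conj(Y_{7,0})(Ω₁) = (-0.307681, -0.000000) ; Y_{7,0}(Ω₂) = (0.378561, 0.000000) ; Δ = (-0.116476, -0.000000)
  [+1]  conj(Y_{7,1})(Ω₁) = (-0.028314, 0.088577) ; Y_{7,1}(Ω₂) = (0.228252, 0.116464) ; Δ = (-0.016779, 0.016920)
  [+2]  conj(Y_{7,2})(Ω₁) = (-0.251662, -0.179200) ; Y_{7,2}(Ω₂) = (-0.313703, -0.432809) ; Δ = (0.001388, 0.165137)
  [+3]  conj(Y_{7,3})(Ω₁) = (-0.101594, 0.076057) ; Y_{7,3}(Ω₂) = (0.058784, 0.375287) ; Δ = (-0.034515, -0.033656)
  [+4]  conj(Y_{7,4})(Ω₁) = (-0.101224, -0.292429) ; Y_{7,4}(Ω₂) = (0.051163, -0.156255) ; Δ = (-0.050873, 0.000855)
  [+5]  conj(Y_{7,5})(Ω₁) = (-0.211706, 0.005050) ; Y_{7,5}(Ω₂) = (-0.034399, 0.034204) ; Δ = (0.007110, -0.007415)
  [+6]  conj(Y_{7,6})(Ω₁) = (0.082306, -0.280371) ; Y_{7,6}(Ω₂) = (0.009355, -0.003004) ; Δ = (-0.000072, -0.002870)
  [+7]  conj(Y_{7,7})(Ω₁) = (-0.373429, -0.252705) ; Y_{7,7}(Ω₂) = (-0.001213, -0.000197) ; Δ = (0.000403, 0.000380)
Total Σ_m = (-0.303153, 0.000000). Multiply by 0.837758: (-0.253969, 0.000000). P_7(cos γ) = -0.253969

-0.253969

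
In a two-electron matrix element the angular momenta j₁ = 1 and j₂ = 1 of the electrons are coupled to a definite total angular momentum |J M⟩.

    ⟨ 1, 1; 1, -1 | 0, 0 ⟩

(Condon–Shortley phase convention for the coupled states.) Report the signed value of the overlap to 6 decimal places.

triangle: 2!·0!·0!/3! = 2/6
(j±m)!: 2!·0!·0!·2!·0!·0! = 4
prefactor² = (2J+1)·Δ·N² = 4/3
  k=0: +1/(0!·2!·0!·0!·0!·0!) = 1/2
Σ = 1/2  ⇒  CG² = 4/3·(1/2)² = 1/3
CG = +√(1/3) = +0.577350

+√(1/3) ≈ +0.577350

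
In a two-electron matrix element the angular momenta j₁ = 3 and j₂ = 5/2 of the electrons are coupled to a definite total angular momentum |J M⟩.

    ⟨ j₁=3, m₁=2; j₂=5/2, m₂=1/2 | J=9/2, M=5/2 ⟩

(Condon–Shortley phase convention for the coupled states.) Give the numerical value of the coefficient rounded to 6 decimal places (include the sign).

j₁+j₂−J=1  J+j₁−j₂=5  J−j₁+j₂=4  j₁+j₂+J+1=11
(j₁±m₁, j₂±m₂, J±M) = (5,1,3,2,7,2)
P² = 115200/11
sum k=0..1:
  [0] +1/144 = 1/144
  [1] −1/480 = -1/480
S = 7/1440
C² = P²·S² = 49/198 ; C = +0.497468

+√(49/198) ≈ +0.497468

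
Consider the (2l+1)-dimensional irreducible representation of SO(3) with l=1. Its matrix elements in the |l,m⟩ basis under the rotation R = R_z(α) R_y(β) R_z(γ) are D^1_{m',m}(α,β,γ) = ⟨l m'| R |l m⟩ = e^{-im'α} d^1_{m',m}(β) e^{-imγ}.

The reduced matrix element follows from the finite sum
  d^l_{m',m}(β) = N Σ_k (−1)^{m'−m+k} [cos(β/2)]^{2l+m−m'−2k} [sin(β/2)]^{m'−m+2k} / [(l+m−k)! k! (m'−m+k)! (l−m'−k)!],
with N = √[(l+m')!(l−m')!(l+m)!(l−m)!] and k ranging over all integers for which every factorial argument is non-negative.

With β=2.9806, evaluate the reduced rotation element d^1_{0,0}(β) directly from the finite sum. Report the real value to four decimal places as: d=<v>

d^1_{0,0}(β=2.9806) via the finite sum:
With c≡cos(β/2)=0.080409 and s≡sin(β/2)=0.996762, N=[1·1·1·1]^{1/2}=1.000000
Admissible k: 0..1 (factorial args all ≥0)
  k=0: (−1)^0·1.0000/(1)·0.0804^2·0.9968^0 = +0.006466
  k=1: (−1)^1·1.0000/(1)·0.0804^0·0.9968^2 = -0.993534
d^1_{0,0}(2.9806) = +0.006466 -0.993534 = -0.987069

d=-0.9871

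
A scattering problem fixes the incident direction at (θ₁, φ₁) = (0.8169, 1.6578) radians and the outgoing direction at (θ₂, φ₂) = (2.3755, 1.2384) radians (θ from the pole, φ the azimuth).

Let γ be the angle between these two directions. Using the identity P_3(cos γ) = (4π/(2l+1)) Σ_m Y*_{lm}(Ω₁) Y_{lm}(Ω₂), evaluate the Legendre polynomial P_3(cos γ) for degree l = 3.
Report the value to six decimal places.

Term-by-term m-sum for l=3 (normalisation 4π/7 = 1.795196):
  term(m=-3) = (0.006913, 0.021390)   from Y*(Ω₁)=(0.041717, -0.156184), Y(Ω₂)=(-0.116797, 0.075459)
  term(m=-2) = (-0.087969, -0.097905)   from Y*(Ω₁)=(-0.366174, -0.064368), Y(Ω₂)=(0.278629, 0.218393)
  term(m=-1) = (0.103351, 0.046079)   from Y*(Ω₁)=(-0.027487, 0.315129), Y(Ω₂)=(0.116729, -0.338146)
  term(m=+0) = (-0.018221, -0.000000)   from Y*(Ω₁)=(-0.167923, -0.000000), Y(Ω₂)=(0.108508, 0.000000)
  term(m=+1) = (0.103351, -0.046079)   from Y*(Ω₁)=(0.027487, 0.315129), Y(Ω₂)=(-0.116729, -0.338146)
  term(m=+2) = (-0.087969, 0.097905)   from Y*(Ω₁)=(-0.366174, 0.064368), Y(Ω₂)=(0.278629, -0.218393)
  term(m=+3) = (0.006913, -0.021390)   from Y*(Ω₁)=(-0.041717, -0.156184), Y(Ω₂)=(0.116797, 0.075459)
Accumulated sum (0.026368, -0.000000); after 4π/(2l+1) scaling, (0.047336, -0.000000) ⇒ P_3 = 0.047336

0.047336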